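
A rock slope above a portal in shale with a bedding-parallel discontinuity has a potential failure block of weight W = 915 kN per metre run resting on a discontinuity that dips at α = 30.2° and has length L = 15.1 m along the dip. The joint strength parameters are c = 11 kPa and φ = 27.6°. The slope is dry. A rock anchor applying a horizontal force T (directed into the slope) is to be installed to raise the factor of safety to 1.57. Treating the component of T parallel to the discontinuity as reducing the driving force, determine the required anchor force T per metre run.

Resolving forces along and normal to the sliding plane, with the horizontal anchor force T adding T·sinα to the effective normal force and T·cosα acting up the plane against the driving force:
FS = [cL + (W cosα + T sinα) tanφ] / [W sinα − T cosα]
Without the anchor: N' = 790.8 kN/m, driving T_d = 460.3 kN/m, resisting R = 11·15.1 + 790.8·tan27.6° = 579.5 kN/m, FS = 1.26.
Setting FS = 1.57 and solving for T:
1.57·(460.3 − T cos30.2°) = 579.5 + T sin30.2°·tan27.6°
T·(sin30.2°·tan27.6° + 1.57·cos30.2°) = 1.57·460.3 − 579.5
T·(0.5030·0.5228 + 1.57·0.8643) = 722.6 − 579.5 = 143.1
T·1.6199 = 143.1
T = 88.3 kN/m

T = 88 kN/m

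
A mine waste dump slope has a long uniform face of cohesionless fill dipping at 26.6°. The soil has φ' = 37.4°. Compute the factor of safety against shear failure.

For a dry cohesionless infinite slope the factor of safety is FS = tanφ' / tanβ.
FS = tan37.4° / tan26.6° = 0.7646 / 0.5008 = 1.527

FS = 1.53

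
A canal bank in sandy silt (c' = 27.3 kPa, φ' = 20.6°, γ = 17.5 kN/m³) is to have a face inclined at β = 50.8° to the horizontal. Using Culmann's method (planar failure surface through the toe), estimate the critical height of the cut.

Culmann's analysis gives the critical failure plane at α_cr = (β + φ')/2 = (50.8 + 20.6)/2 = 35.7°, and the critical height
H_c = (4c'/γ) · sinβ cosφ' / [1 − cos(β − φ')]
    = (4·27.3/17.5) · sin50.8°·cos20.6° / [1 − cos(30.2°)]
    = 6.240 · 0.7749·0.9361 / [1 − 0.8643]
    = 6.240 · 0.7254 / 0.1357
    = 33.35 m

H_c = 33.35 m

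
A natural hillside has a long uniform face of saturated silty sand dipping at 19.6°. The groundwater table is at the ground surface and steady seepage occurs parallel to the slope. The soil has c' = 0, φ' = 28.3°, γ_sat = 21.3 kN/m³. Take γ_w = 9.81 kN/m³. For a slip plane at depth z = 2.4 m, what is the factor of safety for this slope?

With seepage parallel to the slope and the water table at the surface, the effective normal stress on the slip plane uses the buoyant unit weight γ' = γ_sat − γ_w while the driving shear stress uses γ_sat:
FS = [c' + γ' z cos²β tanφ'] / [γ_sat z sinβ cosβ]
(For c' = 0 this reduces to FS = (γ'/γ_sat)·tanφ'/tanβ.)
γ' = 21.3 − 9.81 = 11.49 kN/m³
Numerator = 0.0 + 11.49·2.4·cos²19.6°·tan28.3° = 0.0 + 11.49·2.4·0.8875·0.5384 = 13.177 kPa
Denominator = 21.3·2.4·sin19.6°·cos19.6° = 21.3·2.4·0.3355·0.9421 = 16.155 kPa
FS = 13.177 / 16.155 = 0.816

FS = 0.82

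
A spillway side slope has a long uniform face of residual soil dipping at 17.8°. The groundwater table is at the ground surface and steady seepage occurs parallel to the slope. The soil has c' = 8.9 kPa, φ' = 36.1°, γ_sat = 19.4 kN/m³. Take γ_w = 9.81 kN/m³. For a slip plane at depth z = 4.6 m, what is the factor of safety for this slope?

With seepage parallel to the slope and the water table at the surface, the effective normal stress on the slip plane uses the buoyant unit weight γ' = γ_sat − γ_w while the driving shear stress uses γ_sat:
FS = [c' + γ' z cos²β tanφ'] / [γ_sat z sinβ cosβ]
γ' = 19.4 − 9.81 = 9.59 kN/m³
Numerator = 8.9 + 9.59·4.6·cos²17.8°·tan36.1° = 8.9 + 9.59·4.6·0.9066·0.7292 = 38.062 kPa
Denominator = 19.4·4.6·sin17.8°·cos17.8° = 19.4·4.6·0.3057·0.9521 = 25.974 kPa
FS = 38.062 / 25.974 = 1.465

FS = 1.47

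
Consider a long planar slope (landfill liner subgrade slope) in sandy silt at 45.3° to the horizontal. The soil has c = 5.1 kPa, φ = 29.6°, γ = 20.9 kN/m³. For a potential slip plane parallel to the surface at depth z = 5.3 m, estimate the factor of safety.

FS = 0.65

For an infinite slope with a slip plane parallel to the surface (no pore pressure): FS = [c + γz cos²β tanφ] / [γz sinβ cosβ].
γz = 20.9·5.3 = 110.77 kN/m²
Numerator = 5.1 + 110.77·cos²45.3°·tan29.6° = 5.1 + 110.77·0.4948·0.5681 = 36.234 kPa
Denominator = 110.77·sin45.3°·cos45.3° = 110.77·0.7108·0.7034 = 55.382 kPa
FS = 36.234 / 55.382 = 0.654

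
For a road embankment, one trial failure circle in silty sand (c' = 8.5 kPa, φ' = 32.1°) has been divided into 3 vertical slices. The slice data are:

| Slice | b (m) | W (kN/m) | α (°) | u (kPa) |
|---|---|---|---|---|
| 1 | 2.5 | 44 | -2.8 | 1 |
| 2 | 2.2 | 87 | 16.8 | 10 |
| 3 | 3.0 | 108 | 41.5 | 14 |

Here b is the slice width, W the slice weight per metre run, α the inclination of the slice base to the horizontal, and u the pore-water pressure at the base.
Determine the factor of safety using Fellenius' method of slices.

FS = 1.63

Ordinary method of slices: FS = Σ[c'·Δl_i + (W_i cosα_i − u_i·Δl_i)·tanφ'] / Σ W_i sinα_i, with Δl_i = b_i / cosα_i.
Slice 1: Δl = 2.5/cos(-2.8°) = 2.503 m; N'_1 = 44·cos(-2.8°) − 1·2.503 = 41.4; c'Δl = 21.28; W sinα = -2.1
Slice 2: Δl = 2.2/cos16.8° = 2.298 m; N'_2 = 87·cos16.8° − 10·2.298 = 60.3; c'Δl = 19.53; W sinα = 25.1
Slice 3: Δl = 3.0/cos41.5° = 4.006 m; N'_3 = 108·cos41.5° − 14·4.006 = 24.8; c'Δl = 34.05; W sinα = 71.6
Σc'Δl = 74.9 kN/m; ΣN' = 126.6 kN/m; ΣW sinα = 94.6 kN/m
Resisting = 74.9 + 126.6·tan32.1° = 74.9 + 79.4 = 154.2 kN/m
FS = 154.2 / 94.6 = 1.631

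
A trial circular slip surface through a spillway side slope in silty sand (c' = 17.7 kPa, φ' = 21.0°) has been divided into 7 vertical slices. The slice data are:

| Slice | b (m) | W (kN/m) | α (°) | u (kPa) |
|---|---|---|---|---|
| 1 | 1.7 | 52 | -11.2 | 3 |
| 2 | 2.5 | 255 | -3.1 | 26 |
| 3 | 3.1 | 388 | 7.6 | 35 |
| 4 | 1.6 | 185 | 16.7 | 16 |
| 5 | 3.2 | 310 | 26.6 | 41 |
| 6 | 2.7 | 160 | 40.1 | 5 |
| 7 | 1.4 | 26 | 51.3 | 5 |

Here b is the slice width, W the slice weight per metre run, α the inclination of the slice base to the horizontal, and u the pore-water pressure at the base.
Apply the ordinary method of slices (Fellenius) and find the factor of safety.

FS = 1.96

Ordinary method of slices: FS = Σ[c'·Δl_i + (W_i cosα_i − u_i·Δl_i)·tanφ'] / Σ W_i sinα_i, with Δl_i = b_i / cosα_i.
Slice 1: Δl = 1.7/cos(-11.2°) = 1.733 m; N'_1 = 52·cos(-11.2°) − 3·1.733 = 45.8; c'Δl = 30.67; W sinα = -10.1
Slice 2: Δl = 2.5/cos(-3.1°) = 2.504 m; N'_2 = 255·cos(-3.1°) − 26·2.504 = 189.5; c'Δl = 44.31; W sinα = -13.8
Slice 3: Δl = 3.1/cos7.6° = 3.127 m; N'_3 = 388·cos7.6° − 35·3.127 = 275.1; c'Δl = 55.36; W sinα = 51.3
Slice 4: Δl = 1.6/cos16.7° = 1.670 m; N'_4 = 185·cos16.7° − 16·1.670 = 150.5; c'Δl = 29.57; W sinα = 53.2
Slice 5: Δl = 3.2/cos26.6° = 3.579 m; N'_5 = 310·cos26.6° − 41·3.579 = 130.5; c'Δl = 63.34; W sinα = 138.8
Slice 6: Δl = 2.7/cos40.1° = 3.530 m; N'_6 = 160·cos40.1° − 5·3.530 = 104.7; c'Δl = 62.48; W sinα = 103.1
Slice 7: Δl = 1.4/cos51.3° = 2.239 m; N'_7 = 26·cos51.3° − 5·2.239 = 5.1; c'Δl = 39.63; W sinα = 20.3
Σc'Δl = 325.4 kN/m; ΣN' = 901.2 kN/m; ΣW sinα = 342.7 kN/m
Resisting = 325.4 + 901.2·tan21.0° = 325.4 + 345.9 = 671.3 kN/m
FS = 671.3 / 342.7 = 1.959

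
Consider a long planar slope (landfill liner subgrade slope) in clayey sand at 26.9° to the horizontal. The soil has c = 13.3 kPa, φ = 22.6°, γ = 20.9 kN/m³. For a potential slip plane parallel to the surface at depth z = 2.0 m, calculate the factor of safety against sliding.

For an infinite slope with a slip plane parallel to the surface (no pore pressure): FS = [c + γz cos²β tanφ] / [γz sinβ cosβ].
γz = 20.9·2.0 = 41.80 kN/m²
Numerator = 13.3 + 41.80·cos²26.9°·tan22.6° = 13.3 + 41.80·0.7953·0.4163 = 27.138 kPa
Denominator = 41.80·sin26.9°·cos26.9° = 41.80·0.4524·0.8918 = 16.865 kPa
FS = 27.138 / 16.865 = 1.609

FS = 1.61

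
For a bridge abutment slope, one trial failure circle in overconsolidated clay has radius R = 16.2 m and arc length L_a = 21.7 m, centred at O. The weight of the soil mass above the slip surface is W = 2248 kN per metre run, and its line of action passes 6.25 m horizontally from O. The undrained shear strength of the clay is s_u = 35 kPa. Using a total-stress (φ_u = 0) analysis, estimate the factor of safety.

FS = 0.88

Taking moments about the centre O, the resisting moment is provided by the undrained shear strength acting along the arc:
M_R = s_u·L_a·R = 35·21.70·16.2 = 12303.9 kN·m/m
M_D = W·d = 2248·6.25 = 14050.0 kN·m/m
FS = M_R / M_D = 12303.9 / 14050.0 = 0.876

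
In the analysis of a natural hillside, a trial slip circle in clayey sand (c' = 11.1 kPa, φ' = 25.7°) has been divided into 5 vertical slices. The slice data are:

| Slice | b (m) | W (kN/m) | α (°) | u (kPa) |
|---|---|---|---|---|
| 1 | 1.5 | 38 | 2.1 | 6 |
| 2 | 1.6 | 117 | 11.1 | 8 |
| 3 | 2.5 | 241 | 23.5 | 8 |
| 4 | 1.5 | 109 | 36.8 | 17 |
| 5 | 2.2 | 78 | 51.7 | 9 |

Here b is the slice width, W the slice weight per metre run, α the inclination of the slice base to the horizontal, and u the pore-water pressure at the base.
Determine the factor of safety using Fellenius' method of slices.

FS = 1.29

Ordinary method of slices: FS = Σ[c'·Δl_i + (W_i cosα_i − u_i·Δl_i)·tanφ'] / Σ W_i sinα_i, with Δl_i = b_i / cosα_i.
Slice 1: Δl = 1.5/cos2.1° = 1.501 m; N'_1 = 38·cos2.1° − 6·1.501 = 29.0; c'Δl = 16.66; W sinα = 1.4
Slice 2: Δl = 1.6/cos11.1° = 1.631 m; N'_2 = 117·cos11.1° − 8·1.631 = 101.8; c'Δl = 18.10; W sinα = 22.5
Slice 3: Δl = 2.5/cos23.5° = 2.726 m; N'_3 = 241·cos23.5° − 8·2.726 = 199.2; c'Δl = 30.26; W sinα = 96.1
Slice 4: Δl = 1.5/cos36.8° = 1.873 m; N'_4 = 109·cos36.8° − 17·1.873 = 55.4; c'Δl = 20.79; W sinα = 65.3
Slice 5: Δl = 2.2/cos51.7° = 3.550 m; N'_5 = 78·cos51.7° − 9·3.550 = 16.4; c'Δl = 39.40; W sinα = 61.2
Σc'Δl = 125.2 kN/m; ΣN' = 401.8 kN/m; ΣW sinα = 246.5 kN/m
Resisting = 125.2 + 401.8·tan25.7° = 125.2 + 193.4 = 318.6 kN/m
FS = 318.6 / 246.5 = 1.292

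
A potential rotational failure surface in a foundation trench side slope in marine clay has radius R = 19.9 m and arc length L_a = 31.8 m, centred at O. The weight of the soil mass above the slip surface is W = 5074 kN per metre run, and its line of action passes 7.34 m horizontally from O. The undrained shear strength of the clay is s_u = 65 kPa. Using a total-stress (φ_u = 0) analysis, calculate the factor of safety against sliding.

Taking moments about the centre O, the resisting moment is provided by the undrained shear strength acting along the arc:
M_R = s_u·L_a·R = 65·31.80·19.9 = 41133.3 kN·m/m
M_D = W·d = 5074·7.34 = 37243.2 kN·m/m
FS = M_R / M_D = 41133.3 / 37243.2 = 1.104

FS = 1.10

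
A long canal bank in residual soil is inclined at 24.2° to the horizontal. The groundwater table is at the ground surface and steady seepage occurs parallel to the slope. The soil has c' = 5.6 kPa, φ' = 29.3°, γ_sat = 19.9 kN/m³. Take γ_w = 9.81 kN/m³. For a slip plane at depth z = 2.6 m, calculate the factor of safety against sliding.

With seepage parallel to the slope and the water table at the surface, the effective normal stress on the slip plane uses the buoyant unit weight γ' = γ_sat − γ_w while the driving shear stress uses γ_sat:
FS = [c' + γ' z cos²β tanφ'] / [γ_sat z sinβ cosβ]
γ' = 19.9 − 9.81 = 10.09 kN/m³
Numerator = 5.6 + 10.09·2.6·cos²24.2°·tan29.3° = 5.6 + 10.09·2.6·0.8320·0.5612 = 17.848 kPa
Denominator = 19.9·2.6·sin24.2°·cos24.2° = 19.9·2.6·0.4099·0.9121 = 19.346 kPa
FS = 17.848 / 19.346 = 0.923

FS = 0.92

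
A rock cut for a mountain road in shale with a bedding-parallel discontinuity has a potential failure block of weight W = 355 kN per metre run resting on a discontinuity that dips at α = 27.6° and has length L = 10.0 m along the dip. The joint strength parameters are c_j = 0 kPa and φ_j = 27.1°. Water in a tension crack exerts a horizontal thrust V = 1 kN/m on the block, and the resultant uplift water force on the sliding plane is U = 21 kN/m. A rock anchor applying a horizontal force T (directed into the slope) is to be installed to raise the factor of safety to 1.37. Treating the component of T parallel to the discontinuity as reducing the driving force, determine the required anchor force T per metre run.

Resolving forces along and normal to the sliding plane, with the horizontal anchor force T adding T·sinα to the effective normal force and T·cosα acting up the plane against the driving force:
FS = [c_jL + (W cosα − U − V sinα + T sinα) tanφ_j] / [W sinα + V cosα − T cosα]
Without the anchor: N' = 293.1 kN/m, driving T_d = 165.4 kN/m, resisting R = 0·10.0 + 293.1·tan27.1° = 150.0 kN/m, FS = 0.91.
Setting FS = 1.37 and solving for T:
1.37·(165.4 − T cos27.6°) = 150.0 + T sin27.6°·tan27.1°
T·(sin27.6°·tan27.1° + 1.37·cos27.6°) = 1.37·165.4 − 150.0
T·(0.4633·0.5117 + 1.37·0.8862) = 226.5 − 150.0 = 76.5
T·1.4512 = 76.5
T = 52.7 kN/m

T = 53 kN/m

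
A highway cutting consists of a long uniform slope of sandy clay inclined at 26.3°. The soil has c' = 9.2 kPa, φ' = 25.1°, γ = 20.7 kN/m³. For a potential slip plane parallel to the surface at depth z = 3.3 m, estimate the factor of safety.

FS = 1.29

For an infinite slope with a slip plane parallel to the surface (no pore pressure): FS = [c' + γz cos²β tanφ'] / [γz sinβ cosβ].
γz = 20.7·3.3 = 68.31 kN/m²
Numerator = 9.2 + 68.31·cos²26.3°·tan25.1° = 9.2 + 68.31·0.8037·0.4684 = 34.917 kPa
Denominator = 68.31·sin26.3°·cos26.3° = 68.31·0.4431·0.8965 = 27.133 kPa
FS = 34.917 / 27.133 = 1.287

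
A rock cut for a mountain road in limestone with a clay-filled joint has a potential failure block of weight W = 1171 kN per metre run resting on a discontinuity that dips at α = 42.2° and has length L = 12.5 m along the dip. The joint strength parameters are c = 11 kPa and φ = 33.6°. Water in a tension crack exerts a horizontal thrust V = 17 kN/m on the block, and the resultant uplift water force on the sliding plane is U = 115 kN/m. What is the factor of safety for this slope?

Resolving the block weight along and normal to the plane and applying the Mohr–Coulomb strength on the joint:
N' = W cosα − U − V sinα = 1171·cos42.2° − 115 − 17·sin42.2° = 741.1 kN/m
Driving force T = W sinα + V cosα = 1171·sin42.2° + 17·cos42.2° = 799.2 kN/m
Resisting force R = c·L + N'·tanφ = 11·12.5 + 741.1·tan33.6° = 137.5 + 492.4 = 629.9 kN/m
FS = R / T = 629.9 / 799.2 = 0.788

FS = 0.79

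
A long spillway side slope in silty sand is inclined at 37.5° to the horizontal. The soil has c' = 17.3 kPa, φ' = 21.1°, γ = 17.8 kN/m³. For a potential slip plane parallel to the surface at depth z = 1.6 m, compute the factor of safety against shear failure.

For an infinite slope with a slip plane parallel to the surface (no pore pressure): FS = [c' + γz cos²β tanφ'] / [γz sinβ cosβ].
γz = 17.8·1.6 = 28.48 kN/m²
Numerator = 17.3 + 28.48·cos²37.5°·tan21.1° = 17.3 + 28.48·0.6294·0.3859 = 24.217 kPa
Denominator = 28.48·sin37.5°·cos37.5° = 28.48·0.6088·0.7934 = 13.755 kPa
FS = 24.217 / 13.755 = 1.761

FS = 1.76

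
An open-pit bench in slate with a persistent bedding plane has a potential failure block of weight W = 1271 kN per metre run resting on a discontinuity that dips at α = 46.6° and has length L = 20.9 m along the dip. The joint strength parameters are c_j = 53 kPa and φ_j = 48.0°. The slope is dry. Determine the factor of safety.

FS = 2.25

Resolving the block weight along and normal to the plane and applying the Mohr–Coulomb strength on the joint:
N' = W cosα = 1271·cos46.6° = 873.3 kN/m
Driving force T = W sinα = 1271·sin46.6° = 923.5 kN/m
Resisting force R = c_j·L + N'·tanφ_j = 53·20.9 + 873.3·tan48.0° = 1107.7 + 969.9 = 2077.6 kN/m
FS = R / T = 2077.6 / 923.5 = 2.250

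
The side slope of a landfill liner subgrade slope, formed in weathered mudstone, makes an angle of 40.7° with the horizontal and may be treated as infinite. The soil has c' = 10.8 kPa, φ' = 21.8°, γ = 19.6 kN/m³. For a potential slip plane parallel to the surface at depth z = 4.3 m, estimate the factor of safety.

For an infinite slope with a slip plane parallel to the surface (no pore pressure): FS = [c' + γz cos²β tanφ'] / [γz sinβ cosβ].
γz = 19.6·4.3 = 84.28 kN/m²
Numerator = 10.8 + 84.28·cos²40.7°·tan21.8° = 10.8 + 84.28·0.5748·0.4000 = 30.175 kPa
Denominator = 84.28·sin40.7°·cos40.7° = 84.28·0.6521·0.7581 = 41.666 kPa
FS = 30.175 / 41.666 = 0.724

FS = 0.72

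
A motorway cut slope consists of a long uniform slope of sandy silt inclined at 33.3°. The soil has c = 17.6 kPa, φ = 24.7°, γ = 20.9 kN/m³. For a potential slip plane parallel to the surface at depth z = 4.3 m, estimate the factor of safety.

FS = 1.13

For an infinite slope with a slip plane parallel to the surface (no pore pressure): FS = [c + γz cos²β tanφ] / [γz sinβ cosβ].
γz = 20.9·4.3 = 89.87 kN/m²
Numerator = 17.6 + 89.87·cos²33.3°·tan24.7° = 17.6 + 89.87·0.6986·0.4599 = 46.476 kPa
Denominator = 89.87·sin33.3°·cos33.3° = 89.87·0.5490·0.8358 = 41.239 kPa
FS = 46.476 / 41.239 = 1.127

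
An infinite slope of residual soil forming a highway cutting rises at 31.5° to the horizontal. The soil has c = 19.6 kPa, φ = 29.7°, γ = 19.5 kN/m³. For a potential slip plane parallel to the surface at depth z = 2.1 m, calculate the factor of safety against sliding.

For an infinite slope with a slip plane parallel to the surface (no pore pressure): FS = [c + γz cos²β tanφ] / [γz sinβ cosβ].
γz = 19.5·2.1 = 40.95 kN/m²
Numerator = 19.6 + 40.95·cos²31.5°·tan29.7° = 19.6 + 40.95·0.7270·0.5704 = 36.581 kPa
Denominator = 40.95·sin31.5°·cos31.5° = 40.95·0.5225·0.8526 = 18.243 kPa
FS = 36.581 / 18.243 = 2.005

FS = 2.01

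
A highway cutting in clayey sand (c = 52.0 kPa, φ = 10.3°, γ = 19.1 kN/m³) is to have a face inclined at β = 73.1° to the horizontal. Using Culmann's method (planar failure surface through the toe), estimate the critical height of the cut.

Culmann's analysis gives the critical failure plane at α_cr = (β + φ)/2 = (73.1 + 10.3)/2 = 41.7°, and the critical height
H_c = (4c/γ) · sinβ cosφ / [1 − cos(β − φ)]
    = (4·52.0/19.1) · sin73.1°·cos10.3° / [1 − cos(62.8°)]
    = 10.890 · 0.9568·0.9839 / [1 − 0.4571]
    = 10.890 · 0.9414 / 0.5429
    = 18.88 m

H_c = 18.88 m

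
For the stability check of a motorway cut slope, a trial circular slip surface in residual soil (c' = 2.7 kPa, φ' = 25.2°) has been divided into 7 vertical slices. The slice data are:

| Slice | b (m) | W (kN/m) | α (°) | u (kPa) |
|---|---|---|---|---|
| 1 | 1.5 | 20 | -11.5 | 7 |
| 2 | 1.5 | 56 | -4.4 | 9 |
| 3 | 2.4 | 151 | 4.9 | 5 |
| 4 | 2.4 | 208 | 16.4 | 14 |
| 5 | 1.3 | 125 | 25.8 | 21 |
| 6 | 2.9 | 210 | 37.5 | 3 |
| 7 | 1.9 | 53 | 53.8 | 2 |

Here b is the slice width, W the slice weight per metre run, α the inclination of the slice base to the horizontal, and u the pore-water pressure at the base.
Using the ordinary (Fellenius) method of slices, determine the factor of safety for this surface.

Ordinary method of slices: FS = Σ[c'·Δl_i + (W_i cosα_i − u_i·Δl_i)·tanφ'] / Σ W_i sinα_i, with Δl_i = b_i / cosα_i.
Slice 1: Δl = 1.5/cos(-11.5°) = 1.531 m; N'_1 = 20·cos(-11.5°) − 7·1.531 = 8.9; c'Δl = 4.13; W sinα = -4.0
Slice 2: Δl = 1.5/cos(-4.4°) = 1.504 m; N'_2 = 56·cos(-4.4°) − 9·1.504 = 42.3; c'Δl = 4.06; W sinα = -4.3
Slice 3: Δl = 2.4/cos4.9° = 2.409 m; N'_3 = 151·cos4.9° − 5·2.409 = 138.4; c'Δl = 6.50; W sinα = 12.9
Slice 4: Δl = 2.4/cos16.4° = 2.502 m; N'_4 = 208·cos16.4° − 14·2.502 = 164.5; c'Δl = 6.75; W sinα = 58.7
Slice 5: Δl = 1.3/cos25.8° = 1.444 m; N'_5 = 125·cos25.8° − 21·1.444 = 82.2; c'Δl = 3.90; W sinα = 54.4
Slice 6: Δl = 2.9/cos37.5° = 3.655 m; N'_6 = 210·cos37.5° − 3·3.655 = 155.6; c'Δl = 9.87; W sinα = 127.8
Slice 7: Δl = 1.9/cos53.8° = 3.217 m; N'_7 = 53·cos53.8° − 2·3.217 = 24.9; c'Δl = 8.69; W sinα = 42.8
Σc'Δl = 43.9 kN/m; ΣN' = 616.8 kN/m; ΣW sinα = 288.4 kN/m
Resisting = 43.9 + 616.8·tan25.2° = 43.9 + 290.3 = 334.2 kN/m
FS = 334.2 / 288.4 = 1.159

FS = 1.16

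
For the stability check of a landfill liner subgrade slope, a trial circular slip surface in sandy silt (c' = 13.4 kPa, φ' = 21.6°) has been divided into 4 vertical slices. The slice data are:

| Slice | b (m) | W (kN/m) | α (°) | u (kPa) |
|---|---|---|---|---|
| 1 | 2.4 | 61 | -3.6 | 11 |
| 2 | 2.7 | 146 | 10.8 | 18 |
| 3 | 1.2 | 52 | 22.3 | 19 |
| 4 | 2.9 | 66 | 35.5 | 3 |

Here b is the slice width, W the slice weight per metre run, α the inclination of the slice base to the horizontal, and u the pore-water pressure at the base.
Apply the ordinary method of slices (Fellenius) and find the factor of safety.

Ordinary method of slices: FS = Σ[c'·Δl_i + (W_i cosα_i − u_i·Δl_i)·tanφ'] / Σ W_i sinα_i, with Δl_i = b_i / cosα_i.
Slice 1: Δl = 2.4/cos(-3.6°) = 2.405 m; N'_1 = 61·cos(-3.6°) − 11·2.405 = 34.4; c'Δl = 32.22; W sinα = -3.8
Slice 2: Δl = 2.7/cos10.8° = 2.749 m; N'_2 = 146·cos10.8° − 18·2.749 = 93.9; c'Δl = 36.83; W sinα = 27.4
Slice 3: Δl = 1.2/cos22.3° = 1.297 m; N'_3 = 52·cos22.3° − 19·1.297 = 23.5; c'Δl = 17.38; W sinα = 19.7
Slice 4: Δl = 2.9/cos35.5° = 3.562 m; N'_4 = 66·cos35.5° − 3·3.562 = 43.0; c'Δl = 47.73; W sinα = 38.3
Σc'Δl = 134.2 kN/m; ΣN' = 194.9 kN/m; ΣW sinα = 81.6 kN/m
Resisting = 134.2 + 194.9·tan21.6° = 134.2 + 77.2 = 211.3 kN/m
FS = 211.3 / 81.6 = 2.590

FS = 2.59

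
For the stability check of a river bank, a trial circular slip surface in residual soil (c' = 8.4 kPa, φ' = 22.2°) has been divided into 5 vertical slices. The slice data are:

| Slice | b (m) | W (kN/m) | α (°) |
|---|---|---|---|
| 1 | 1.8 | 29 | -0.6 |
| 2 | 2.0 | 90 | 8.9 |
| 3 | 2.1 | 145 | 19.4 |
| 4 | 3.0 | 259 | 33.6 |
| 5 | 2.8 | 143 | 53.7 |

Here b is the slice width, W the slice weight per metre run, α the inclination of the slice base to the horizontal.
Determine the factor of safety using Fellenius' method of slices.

Ordinary method of slices: FS = Σ[c'·Δl_i + (W_i cosα_i)·tanφ'] / Σ W_i sinα_i, with Δl_i = b_i / cosα_i.
Slice 1: Δl = 1.8/cos(-0.6°) = 1.800 m; N'_1 = 29·cos(-0.6°) = 29.0; c'Δl = 15.12; W sinα = -0.3
Slice 2: Δl = 2.0/cos8.9° = 2.024 m; N'_2 = 90·cos8.9° = 88.9; c'Δl = 17.00; W sinα = 13.9
Slice 3: Δl = 2.1/cos19.4° = 2.226 m; N'_3 = 145·cos19.4° = 136.8; c'Δl = 18.70; W sinα = 48.2
Slice 4: Δl = 3.0/cos33.6° = 3.602 m; N'_4 = 259·cos33.6° = 215.7; c'Δl = 30.25; W sinα = 143.3
Slice 5: Δl = 2.8/cos53.7° = 4.730 m; N'_5 = 143·cos53.7° = 84.7; c'Δl = 39.73; W sinα = 115.2
Σc'Δl = 120.8 kN/m; ΣN' = 555.1 kN/m; ΣW sinα = 320.4 kN/m
Resisting = 120.8 + 555.1·tan22.2° = 120.8 + 226.5 = 347.3 kN/m
FS = 347.3 / 320.4 = 1.084

FS = 1.08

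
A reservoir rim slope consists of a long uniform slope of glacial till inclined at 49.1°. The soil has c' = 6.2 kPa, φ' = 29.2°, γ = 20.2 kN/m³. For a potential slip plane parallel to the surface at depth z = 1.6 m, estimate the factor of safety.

FS = 0.87

For an infinite slope with a slip plane parallel to the surface (no pore pressure): FS = [c' + γz cos²β tanφ'] / [γz sinβ cosβ].
γz = 20.2·1.6 = 32.32 kN/m²
Numerator = 6.2 + 32.32·cos²49.1°·tan29.2° = 6.2 + 32.32·0.4287·0.5589 = 13.943 kPa
Denominator = 32.32·sin49.1°·cos49.1° = 32.32·0.7559·0.6547 = 15.995 kPa
FS = 13.943 / 15.995 = 0.872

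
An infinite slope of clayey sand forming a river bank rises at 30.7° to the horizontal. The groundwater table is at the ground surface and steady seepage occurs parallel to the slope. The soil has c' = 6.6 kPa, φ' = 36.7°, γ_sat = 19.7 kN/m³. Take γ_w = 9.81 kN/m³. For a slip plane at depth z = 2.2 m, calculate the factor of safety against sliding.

With seepage parallel to the slope and the water table at the surface, the effective normal stress on the slip plane uses the buoyant unit weight γ' = γ_sat − γ_w while the driving shear stress uses γ_sat:
FS = [c' + γ' z cos²β tanφ'] / [γ_sat z sinβ cosβ]
γ' = 19.7 − 9.81 = 9.89 kN/m³
Numerator = 6.6 + 9.89·2.2·cos²30.7°·tan36.7° = 6.6 + 9.89·2.2·0.7393·0.7454 = 18.591 kPa
Denominator = 19.7·2.2·sin30.7°·cos30.7° = 19.7·2.2·0.5105·0.8599 = 19.026 kPa
FS = 18.591 / 19.026 = 0.977

FS = 0.98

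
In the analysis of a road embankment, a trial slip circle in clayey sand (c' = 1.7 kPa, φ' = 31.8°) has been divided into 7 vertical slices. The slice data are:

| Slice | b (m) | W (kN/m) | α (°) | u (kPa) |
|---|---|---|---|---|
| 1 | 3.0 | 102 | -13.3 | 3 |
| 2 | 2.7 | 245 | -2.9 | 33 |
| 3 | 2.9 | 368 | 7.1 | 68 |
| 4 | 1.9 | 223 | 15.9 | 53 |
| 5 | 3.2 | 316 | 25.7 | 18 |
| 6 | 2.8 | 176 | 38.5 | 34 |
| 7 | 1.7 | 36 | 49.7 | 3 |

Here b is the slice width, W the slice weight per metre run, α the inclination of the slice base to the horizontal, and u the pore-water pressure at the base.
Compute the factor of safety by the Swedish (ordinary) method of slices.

Ordinary method of slices: FS = Σ[c'·Δl_i + (W_i cosα_i − u_i·Δl_i)·tanφ'] / Σ W_i sinα_i, with Δl_i = b_i / cosα_i.
Slice 1: Δl = 3.0/cos(-13.3°) = 3.083 m; N'_1 = 102·cos(-13.3°) − 3·3.083 = 90.0; c'Δl = 5.24; W sinα = -23.5
Slice 2: Δl = 2.7/cos(-2.9°) = 2.703 m; N'_2 = 245·cos(-2.9°) − 33·2.703 = 155.5; c'Δl = 4.60; W sinα = -12.4
Slice 3: Δl = 2.9/cos7.1° = 2.922 m; N'_3 = 368·cos7.1° − 68·2.922 = 166.5; c'Δl = 4.97; W sinα = 45.5
Slice 4: Δl = 1.9/cos15.9° = 1.976 m; N'_4 = 223·cos15.9° − 53·1.976 = 109.8; c'Δl = 3.36; W sinα = 61.1
Slice 5: Δl = 3.2/cos25.7° = 3.551 m; N'_5 = 316·cos25.7° − 18·3.551 = 220.8; c'Δl = 6.04; W sinα = 137.0
Slice 6: Δl = 2.8/cos38.5° = 3.578 m; N'_6 = 176·cos38.5° − 34·3.578 = 16.1; c'Δl = 6.08; W sinα = 109.6
Slice 7: Δl = 1.7/cos49.7° = 2.628 m; N'_7 = 36·cos49.7° − 3·2.628 = 15.4; c'Δl = 4.47; W sinα = 27.5
Σc'Δl = 34.8 kN/m; ΣN' = 774.0 kN/m; ΣW sinα = 344.8 kN/m
Resisting = 34.8 + 774.0·tan31.8° = 34.8 + 479.9 = 514.7 kN/m
FS = 514.7 / 344.8 = 1.493

FS = 1.49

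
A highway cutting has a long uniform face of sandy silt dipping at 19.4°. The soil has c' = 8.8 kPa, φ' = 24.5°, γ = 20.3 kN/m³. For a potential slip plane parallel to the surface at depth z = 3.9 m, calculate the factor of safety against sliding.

FS = 1.65

For an infinite slope with a slip plane parallel to the surface (no pore pressure): FS = [c' + γz cos²β tanφ'] / [γz sinβ cosβ].
γz = 20.3·3.9 = 79.17 kN/m²
Numerator = 8.8 + 79.17·cos²19.4°·tan24.5° = 8.8 + 79.17·0.8897·0.4557 = 40.899 kPa
Denominator = 79.17·sin19.4°·cos19.4° = 79.17·0.3322·0.9432 = 24.804 kPa
FS = 40.899 / 24.804 = 1.649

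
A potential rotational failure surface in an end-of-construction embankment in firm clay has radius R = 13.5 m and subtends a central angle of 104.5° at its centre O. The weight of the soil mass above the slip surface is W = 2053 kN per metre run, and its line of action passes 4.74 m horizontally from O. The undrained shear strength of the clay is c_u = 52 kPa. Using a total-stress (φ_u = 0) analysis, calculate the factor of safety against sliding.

FS = 1.78

Taking moments about the centre O, the resisting moment is provided by the undrained shear strength acting along the arc:
Arc length L_a = R·θ = 13.5·(104.5°·π/180) = 13.5·1.8239 = 24.62 m
M_R = c_u·L_a·R = 52·24.62·13.5 = 17284.8 kN·m/m
M_D = W·d = 2053·4.74 = 9731.2 kN·m/m
FS = M_R / M_D = 17284.8 / 9731.2 = 1.776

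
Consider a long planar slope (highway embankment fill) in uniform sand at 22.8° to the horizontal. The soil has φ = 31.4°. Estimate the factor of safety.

FS = 1.45

For a dry cohesionless infinite slope the factor of safety is FS = tanφ / tanβ.
FS = tan31.4° / tan22.8° = 0.6104 / 0.4204 = 1.452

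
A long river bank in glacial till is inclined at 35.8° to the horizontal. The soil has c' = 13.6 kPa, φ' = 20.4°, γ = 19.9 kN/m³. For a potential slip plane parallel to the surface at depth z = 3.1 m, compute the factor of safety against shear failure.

FS = 0.98

For an infinite slope with a slip plane parallel to the surface (no pore pressure): FS = [c' + γz cos²β tanφ'] / [γz sinβ cosβ].
γz = 19.9·3.1 = 61.69 kN/m²
Numerator = 13.6 + 61.69·cos²35.8°·tan20.4° = 13.6 + 61.69·0.6578·0.3719 = 28.692 kPa
Denominator = 61.69·sin35.8°·cos35.8° = 61.69·0.5850·0.8111 = 29.268 kPa
FS = 28.692 / 29.268 = 0.980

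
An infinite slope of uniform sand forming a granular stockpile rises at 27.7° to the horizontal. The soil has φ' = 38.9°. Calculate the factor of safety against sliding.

FS = 1.54

For a dry cohesionless infinite slope the factor of safety is FS = tanφ' / tanβ.
FS = tan38.9° / tan27.7° = 0.8069 / 0.5250 = 1.537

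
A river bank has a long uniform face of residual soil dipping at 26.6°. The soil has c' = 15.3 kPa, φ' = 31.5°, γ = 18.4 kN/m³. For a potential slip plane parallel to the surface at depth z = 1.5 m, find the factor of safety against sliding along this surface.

FS = 2.61

For an infinite slope with a slip plane parallel to the surface (no pore pressure): FS = [c' + γz cos²β tanφ'] / [γz sinβ cosβ].
γz = 18.4·1.5 = 27.60 kN/m²
Numerator = 15.3 + 27.60·cos²26.6°·tan31.5° = 15.3 + 27.60·0.7995·0.6128 = 28.822 kPa
Denominator = 27.60·sin26.6°·cos26.6° = 27.60·0.4478·0.8942 = 11.050 kPa
FS = 28.822 / 11.050 = 2.608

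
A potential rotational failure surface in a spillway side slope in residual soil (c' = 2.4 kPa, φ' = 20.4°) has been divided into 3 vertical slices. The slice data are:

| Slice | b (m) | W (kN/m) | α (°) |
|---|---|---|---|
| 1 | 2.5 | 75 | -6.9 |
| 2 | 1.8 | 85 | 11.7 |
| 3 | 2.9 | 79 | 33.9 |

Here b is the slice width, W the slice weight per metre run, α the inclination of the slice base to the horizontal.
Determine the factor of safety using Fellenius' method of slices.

FS = 1.95

Ordinary method of slices: FS = Σ[c'·Δl_i + (W_i cosα_i)·tanφ'] / Σ W_i sinα_i, with Δl_i = b_i / cosα_i.
Slice 1: Δl = 2.5/cos(-6.9°) = 2.518 m; N'_1 = 75·cos(-6.9°) = 74.5; c'Δl = 6.04; W sinα = -9.0
Slice 2: Δl = 1.8/cos11.7° = 1.838 m; N'_2 = 85·cos11.7° = 83.2; c'Δl = 4.41; W sinα = 17.2
Slice 3: Δl = 2.9/cos33.9° = 3.494 m; N'_3 = 79·cos33.9° = 65.6; c'Δl = 8.39; W sinα = 44.1
Σc'Δl = 18.8 kN/m; ΣN' = 223.3 kN/m; ΣW sinα = 52.3 kN/m
Resisting = 18.8 + 223.3·tan20.4° = 18.8 + 83.0 = 101.9 kN/m
FS = 101.9 / 52.3 = 1.948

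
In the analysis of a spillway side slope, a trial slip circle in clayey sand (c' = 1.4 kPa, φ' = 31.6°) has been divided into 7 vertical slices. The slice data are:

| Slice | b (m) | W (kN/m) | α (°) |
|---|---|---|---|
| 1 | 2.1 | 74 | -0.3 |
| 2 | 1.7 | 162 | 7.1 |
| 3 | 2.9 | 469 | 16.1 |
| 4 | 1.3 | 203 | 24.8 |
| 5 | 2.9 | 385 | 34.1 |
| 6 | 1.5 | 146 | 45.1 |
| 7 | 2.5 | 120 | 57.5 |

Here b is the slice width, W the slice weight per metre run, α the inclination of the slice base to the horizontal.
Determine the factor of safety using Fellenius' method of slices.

FS = 1.31

Ordinary method of slices: FS = Σ[c'·Δl_i + (W_i cosα_i)·tanφ'] / Σ W_i sinα_i, with Δl_i = b_i / cosα_i.
Slice 1: Δl = 2.1/cos(-0.3°) = 2.100 m; N'_1 = 74·cos(-0.3°) = 74.0; c'Δl = 2.94; W sinα = -0.4
Slice 2: Δl = 1.7/cos7.1° = 1.713 m; N'_2 = 162·cos7.1° = 160.8; c'Δl = 2.40; W sinα = 20.0
Slice 3: Δl = 2.9/cos16.1° = 3.018 m; N'_3 = 469·cos16.1° = 450.6; c'Δl = 4.23; W sinα = 130.1
Slice 4: Δl = 1.3/cos24.8° = 1.432 m; N'_4 = 203·cos24.8° = 184.3; c'Δl = 2.00; W sinα = 85.1
Slice 5: Δl = 2.9/cos34.1° = 3.502 m; N'_5 = 385·cos34.1° = 318.8; c'Δl = 4.90; W sinα = 215.8
Slice 6: Δl = 1.5/cos45.1° = 2.125 m; N'_6 = 146·cos45.1° = 103.1; c'Δl = 2.98; W sinα = 103.4
Slice 7: Δl = 2.5/cos57.5° = 4.653 m; N'_7 = 120·cos57.5° = 64.5; c'Δl = 6.51; W sinα = 101.2
Σc'Δl = 26.0 kN/m; ΣN' = 1356.0 kN/m; ΣW sinα = 655.3 kN/m
Resisting = 26.0 + 1356.0·tan31.6° = 26.0 + 834.2 = 860.2 kN/m
FS = 860.2 / 655.3 = 1.313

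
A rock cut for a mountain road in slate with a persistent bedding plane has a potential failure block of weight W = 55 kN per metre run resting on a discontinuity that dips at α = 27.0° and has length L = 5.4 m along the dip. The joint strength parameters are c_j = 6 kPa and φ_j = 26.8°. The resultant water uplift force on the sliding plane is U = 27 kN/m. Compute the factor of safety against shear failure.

Resolving the block weight along and normal to the plane and applying the Mohr–Coulomb strength on the joint:
N' = W cosα − U = 55·cos27.0° − 27 = 22.0 kN/m
Driving force T = W sinα = 55·sin27.0° = 25.0 kN/m
Resisting force R = c_j·L + N'·tanφ_j = 6·5.4 + 22.0·tan26.8° = 32.4 + 11.1 = 43.5 kN/m
FS = R / T = 43.5 / 25.0 = 1.743

FS = 1.74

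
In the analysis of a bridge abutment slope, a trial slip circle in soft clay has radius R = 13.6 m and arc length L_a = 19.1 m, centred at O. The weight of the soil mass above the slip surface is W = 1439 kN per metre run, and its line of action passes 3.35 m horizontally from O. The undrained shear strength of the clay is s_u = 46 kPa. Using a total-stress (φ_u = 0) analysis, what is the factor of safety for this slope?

FS = 2.48

Taking moments about the centre O, the resisting moment is provided by the undrained shear strength acting along the arc:
M_R = s_u·L_a·R = 46·19.10·13.6 = 11949.0 kN·m/m
M_D = W·d = 1439·3.35 = 4820.7 kN·m/m
FS = M_R / M_D = 11949.0 / 4820.7 = 2.479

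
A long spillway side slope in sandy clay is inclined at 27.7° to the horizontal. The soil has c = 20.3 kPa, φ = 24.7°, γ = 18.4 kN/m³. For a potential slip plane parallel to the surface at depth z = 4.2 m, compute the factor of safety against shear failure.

FS = 1.51

For an infinite slope with a slip plane parallel to the surface (no pore pressure): FS = [c + γz cos²β tanφ] / [γz sinβ cosβ].
γz = 18.4·4.2 = 77.28 kN/m²
Numerator = 20.3 + 77.28·cos²27.7°·tan24.7° = 20.3 + 77.28·0.7839·0.4599 = 48.164 kPa
Denominator = 77.28·sin27.7°·cos27.7° = 77.28·0.4648·0.8854 = 31.806 kPa
FS = 48.164 / 31.806 = 1.514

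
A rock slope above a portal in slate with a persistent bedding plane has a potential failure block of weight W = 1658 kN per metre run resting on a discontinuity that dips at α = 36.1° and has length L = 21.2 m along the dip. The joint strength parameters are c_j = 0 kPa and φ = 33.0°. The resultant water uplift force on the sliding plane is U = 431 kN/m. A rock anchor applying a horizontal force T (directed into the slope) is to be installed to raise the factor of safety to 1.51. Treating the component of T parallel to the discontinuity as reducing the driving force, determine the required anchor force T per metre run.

Resolving forces along and normal to the sliding plane, with the horizontal anchor force T adding T·sinα to the effective normal force and T·cosα acting up the plane against the driving force:
FS = [c_jL + (W cosα − U + T sinα) tanφ] / [W sinα − T cosα]
Without the anchor: N' = 908.6 kN/m, driving T_d = 976.9 kN/m, resisting R = 0·21.2 + 908.6·tan33.0° = 590.1 kN/m, FS = 0.60.
Setting FS = 1.51 and solving for T:
1.51·(976.9 − T cos36.1°) = 590.1 + T sin36.1°·tan33.0°
T·(sin36.1°·tan33.0° + 1.51·cos36.1°) = 1.51·976.9 − 590.1
T·(0.5892·0.6494 + 1.51·0.8080) = 1475.1 − 590.1 = 885.0
T·1.6027 = 885.0
T = 552.2 kN/m

T = 552 kN/m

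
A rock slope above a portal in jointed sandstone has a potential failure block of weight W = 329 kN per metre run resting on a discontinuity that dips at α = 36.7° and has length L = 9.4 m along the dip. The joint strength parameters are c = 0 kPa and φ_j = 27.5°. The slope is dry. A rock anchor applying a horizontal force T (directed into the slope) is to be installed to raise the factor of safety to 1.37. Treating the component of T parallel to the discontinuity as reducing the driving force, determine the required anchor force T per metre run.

T = 94 kN/m

Resolving forces along and normal to the sliding plane, with the horizontal anchor force T adding T·sinα to the effective normal force and T·cosα acting up the plane against the driving force:
FS = [cL + (W cosα + T sinα) tanφ_j] / [W sinα − T cosα]
Without the anchor: N' = 263.8 kN/m, driving T_d = 196.6 kN/m, resisting R = 0·9.4 + 263.8·tan27.5° = 137.3 kN/m, FS = 0.70.
Setting FS = 1.37 and solving for T:
1.37·(196.6 − T cos36.7°) = 137.3 + T sin36.7°·tan27.5°
T·(sin36.7°·tan27.5° + 1.37·cos36.7°) = 1.37·196.6 − 137.3
T·(0.5976·0.5206 + 1.37·0.8018) = 269.4 − 137.3 = 132.1
T·1.4095 = 132.1
T = 93.7 kN/m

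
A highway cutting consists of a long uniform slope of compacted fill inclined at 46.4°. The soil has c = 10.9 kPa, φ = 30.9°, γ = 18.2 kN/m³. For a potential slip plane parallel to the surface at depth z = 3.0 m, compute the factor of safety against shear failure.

For an infinite slope with a slip plane parallel to the surface (no pore pressure): FS = [c + γz cos²β tanφ] / [γz sinβ cosβ].
γz = 18.2·3.0 = 54.60 kN/m²
Numerator = 10.9 + 54.60·cos²46.4°·tan30.9° = 10.9 + 54.60·0.4756·0.5985 = 26.441 kPa
Denominator = 54.60·sin46.4°·cos46.4° = 54.60·0.7242·0.6896 = 27.267 kPa
FS = 26.441 / 27.267 = 0.970

FS = 0.97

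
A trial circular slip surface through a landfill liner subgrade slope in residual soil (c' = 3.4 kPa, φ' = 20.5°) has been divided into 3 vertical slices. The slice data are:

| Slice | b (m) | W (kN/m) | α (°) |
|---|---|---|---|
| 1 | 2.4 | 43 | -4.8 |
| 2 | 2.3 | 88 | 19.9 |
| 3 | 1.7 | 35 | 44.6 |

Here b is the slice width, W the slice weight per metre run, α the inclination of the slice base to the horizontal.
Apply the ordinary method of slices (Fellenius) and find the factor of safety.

Ordinary method of slices: FS = Σ[c'·Δl_i + (W_i cosα_i)·tanφ'] / Σ W_i sinα_i, with Δl_i = b_i / cosα_i.
Slice 1: Δl = 2.4/cos(-4.8°) = 2.408 m; N'_1 = 43·cos(-4.8°) = 42.8; c'Δl = 8.19; W sinα = -3.6
Slice 2: Δl = 2.3/cos19.9° = 2.446 m; N'_2 = 88·cos19.9° = 82.7; c'Δl = 8.32; W sinα = 30.0
Slice 3: Δl = 1.7/cos44.6° = 2.388 m; N'_3 = 35·cos44.6° = 24.9; c'Δl = 8.12; W sinα = 24.6
Σc'Δl = 24.6 kN/m; ΣN' = 150.5 kN/m; ΣW sinα = 50.9 kN/m
Resisting = 24.6 + 150.5·tan20.5° = 24.6 + 56.3 = 80.9 kN/m
FS = 80.9 / 50.9 = 1.588

FS = 1.59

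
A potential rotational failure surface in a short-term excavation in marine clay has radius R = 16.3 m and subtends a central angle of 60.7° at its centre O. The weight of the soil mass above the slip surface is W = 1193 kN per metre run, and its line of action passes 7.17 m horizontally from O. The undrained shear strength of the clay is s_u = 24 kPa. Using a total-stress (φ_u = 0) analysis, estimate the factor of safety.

Taking moments about the centre O, the resisting moment is provided by the undrained shear strength acting along the arc:
Arc length L_a = R·θ = 16.3·(60.7°·π/180) = 16.3·1.0594 = 17.27 m
M_R = s_u·L_a·R = 24·17.27·16.3 = 6755.4 kN·m/m
M_D = W·d = 1193·7.17 = 8553.8 kN·m/m
FS = M_R / M_D = 6755.4 / 8553.8 = 0.790

FS = 0.79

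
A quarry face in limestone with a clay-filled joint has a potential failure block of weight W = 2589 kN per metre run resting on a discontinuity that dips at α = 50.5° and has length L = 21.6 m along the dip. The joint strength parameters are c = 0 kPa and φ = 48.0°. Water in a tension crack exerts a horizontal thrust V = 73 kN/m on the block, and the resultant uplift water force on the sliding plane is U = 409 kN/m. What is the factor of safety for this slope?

Resolving the block weight along and normal to the plane and applying the Mohr–Coulomb strength on the joint:
N' = W cosα − U − V sinα = 2589·cos50.5° − 409 − 73·sin50.5° = 1181.5 kN/m
Driving force T = W sinα + V cosα = 2589·sin50.5° + 73·cos50.5° = 2044.2 kN/m
Resisting force R = c·L + N'·tanφ = 0·21.6 + 1181.5·tan48.0° = 0.0 + 1312.2 = 1312.2 kN/m
FS = R / T = 1312.2 / 2044.2 = 0.642

FS = 0.64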